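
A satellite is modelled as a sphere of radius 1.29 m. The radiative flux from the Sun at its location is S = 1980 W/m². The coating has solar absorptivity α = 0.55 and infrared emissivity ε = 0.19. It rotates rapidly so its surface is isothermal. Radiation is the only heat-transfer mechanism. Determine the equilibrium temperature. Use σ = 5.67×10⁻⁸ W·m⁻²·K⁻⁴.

At equilibrium, absorbed power = emitted power.
Absorbing cross-section = πr² = 5.228 m²; emitting surface = 4πr² = 20.91 m² (ratio 4).
αS·A_cross = εσ·A_surf·T⁴  ⇒  T⁴ = αS/(ε·4σ).
T⁴ = 0.550·1980/(0.19·4·5.67×10⁻⁸) = 2.527×10¹⁰ K⁴.
T = (2.527×10¹⁰)^(1/4).

T ≈ 399 K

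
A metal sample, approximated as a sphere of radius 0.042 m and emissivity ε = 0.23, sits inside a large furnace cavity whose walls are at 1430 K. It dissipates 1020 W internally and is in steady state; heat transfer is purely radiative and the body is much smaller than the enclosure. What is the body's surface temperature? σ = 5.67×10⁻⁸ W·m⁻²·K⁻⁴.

For a small grey body in a large enclosure, net radiated power = εσA(T⁴ − T_w⁴).
Steady state: P = εσA(T⁴ − T_w⁴) with A = 4πr² = 0.02217 m².
T⁴ = P/(εσA) + T_w⁴ = 1020/(0.23·5.67×10⁻⁸·0.02217) + (1430)⁴
    = 3.528×10¹² + 4.182×10¹² = 7.710×10¹² K⁴.

T ≈ 1670 K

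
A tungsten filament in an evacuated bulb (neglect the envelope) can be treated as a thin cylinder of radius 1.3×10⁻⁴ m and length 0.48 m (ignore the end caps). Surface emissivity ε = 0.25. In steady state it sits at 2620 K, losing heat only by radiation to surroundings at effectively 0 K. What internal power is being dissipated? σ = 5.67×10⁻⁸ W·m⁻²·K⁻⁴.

P ≈ 262 W

Steady state: P = εσA T⁴.
A = 2πrL = 3.921×10⁻⁴ m²; T⁴ = (2620)⁴ = 4.712×10¹³ K⁴.
P = 0.25 × 5.67×10⁻⁸ × 3.921×10⁻⁴ × 4.712×10¹³.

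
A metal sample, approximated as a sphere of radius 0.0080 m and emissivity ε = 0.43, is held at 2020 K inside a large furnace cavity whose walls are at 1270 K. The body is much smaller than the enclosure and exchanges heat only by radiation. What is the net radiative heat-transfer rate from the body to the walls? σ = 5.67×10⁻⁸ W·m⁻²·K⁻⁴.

P_net ≈ 275 W

For a small grey body in a large enclosure: P_net = εσA(T_body⁴ − T_wall⁴).
A = 4πr² = 8.042×10⁻⁴ m²; T_body⁴ − T_wall⁴ = 1.665×10¹³ − 2.601×10¹² = 1.405×10¹³ K⁴.
|P_net| = 0.43·5.67×10⁻⁸·8.042×10⁻⁴·1.405×10¹³.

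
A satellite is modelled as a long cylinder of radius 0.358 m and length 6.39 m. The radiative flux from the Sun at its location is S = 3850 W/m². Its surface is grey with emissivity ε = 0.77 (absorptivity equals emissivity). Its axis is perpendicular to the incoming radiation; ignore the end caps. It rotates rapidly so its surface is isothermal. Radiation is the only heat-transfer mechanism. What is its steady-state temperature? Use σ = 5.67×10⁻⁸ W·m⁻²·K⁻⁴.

At equilibrium, absorbed power = emitted power.
Absorbing cross-section = 2rL = 4.575 m²; emitting surface = 2πrL = 14.37 m² (ratio π).
εS·A_cross = εσ·A_surf·T⁴  ⇒  T⁴ = S/(πσ)   (ε cancels).
T⁴ = 3850/(π·5.67×10⁻⁸) = 2.161×10¹⁰ K⁴.
T = (2.161×10¹⁰)^(1/4).

T ≈ 383 K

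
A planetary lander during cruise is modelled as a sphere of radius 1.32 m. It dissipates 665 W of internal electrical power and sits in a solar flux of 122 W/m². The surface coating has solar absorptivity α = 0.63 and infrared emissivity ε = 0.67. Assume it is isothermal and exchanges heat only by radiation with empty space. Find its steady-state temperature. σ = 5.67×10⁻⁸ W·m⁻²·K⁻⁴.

T ≈ 190 K

At steady state, absorbed solar power + internal power = radiated power.
Absorbed: α·S·A_cross = 0.63·122·5.474 = 420.7 W (cross-section πr²).
Total input = 420.7 + 665 = 1086 W.
Radiated: εσ·A_surf·T⁴ with A_surf = 4πr² = 21.90 m².
T⁴ = 1086/(0.67·5.67×10⁻⁸·21.90) = 1.305×10⁹ K⁴.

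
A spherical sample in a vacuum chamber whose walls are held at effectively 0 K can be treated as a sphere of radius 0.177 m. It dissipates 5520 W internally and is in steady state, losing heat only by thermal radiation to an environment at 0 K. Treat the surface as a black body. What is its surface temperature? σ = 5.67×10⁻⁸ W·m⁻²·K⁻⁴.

Steady state: internal power = radiated power, P = εσA T⁴.
Radiating area A = 4πr² = 0.3937 m².
T⁴ = P/(εσA) = 5520/(1.0·5.67×10⁻⁸·0.3937) = 2.473×10¹¹ K⁴.
T = (2.473×10¹¹)^(1/4).

T ≈ 705 K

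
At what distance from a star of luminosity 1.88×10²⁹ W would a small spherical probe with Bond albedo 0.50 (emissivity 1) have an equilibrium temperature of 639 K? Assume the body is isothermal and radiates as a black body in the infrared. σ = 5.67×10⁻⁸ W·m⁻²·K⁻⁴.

For an isothermal black-emitting sphere, (1−a)S·πr² = σ·4πr²·T⁴ ⇒ S = 4σT⁴/(1−a).
S = 4·5.67×10⁻⁸·(639)⁴/0.500 = 75630 W/m².
Flux falls as S = L/(4πd²), so d = √(L/(4πS)) = √(1.88×10²⁹/(4π·75630)).

d ≈ 4.45×10¹¹ m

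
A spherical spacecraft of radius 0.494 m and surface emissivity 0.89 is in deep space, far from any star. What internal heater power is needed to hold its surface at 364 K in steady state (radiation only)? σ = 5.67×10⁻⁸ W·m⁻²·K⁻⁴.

P ≈ 2720 W

P = εσ·4πr²·T⁴.
4πr² = 3.067 m²; T⁴ = 1.756×10¹⁰ K⁴.
P = 0.89·5.67×10⁻⁸·3.067·1.756×10¹⁰.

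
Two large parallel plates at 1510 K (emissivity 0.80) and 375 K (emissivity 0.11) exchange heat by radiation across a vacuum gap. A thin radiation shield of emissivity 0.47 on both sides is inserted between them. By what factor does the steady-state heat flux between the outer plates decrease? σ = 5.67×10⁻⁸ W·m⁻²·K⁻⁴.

Without shield: q₀ = σΔ(T⁴)/(1/ε₁+1/ε₂−1) with denominator 9.341.
With shield the two gaps are in series; the resistances add: (1/ε₁+1/ε_s−1)+(1/ε_s+1/ε₂−1) = 2.378+10.22 = 12.60.
Heat-flux ratio q₀/q = 12.60/9.341.

factor ≈ 1.35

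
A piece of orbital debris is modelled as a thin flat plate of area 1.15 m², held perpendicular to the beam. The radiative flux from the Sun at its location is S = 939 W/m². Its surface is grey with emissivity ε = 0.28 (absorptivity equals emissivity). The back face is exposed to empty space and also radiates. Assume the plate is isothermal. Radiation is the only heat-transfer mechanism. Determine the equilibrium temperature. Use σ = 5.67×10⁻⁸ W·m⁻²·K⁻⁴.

At equilibrium, absorbed power = emitted power.
Absorbing cross-section = A = 1.150 m²; emitting surface = 2A = 2.300 m² (ratio 2).
εS·A_cross = εσ·A_surf·T⁴  ⇒  T⁴ = S/(2σ)   (ε cancels).
T⁴ = 939/(2·5.67×10⁻⁸) = 8.280×10⁹ K⁴.
T = (8.280×10⁹)^(1/4).

T ≈ 302 K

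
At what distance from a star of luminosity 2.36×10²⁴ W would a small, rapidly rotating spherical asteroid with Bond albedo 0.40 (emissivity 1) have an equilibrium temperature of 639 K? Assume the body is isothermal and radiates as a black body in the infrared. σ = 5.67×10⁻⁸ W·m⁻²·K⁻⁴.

For an isothermal black-emitting sphere, (1−a)S·πr² = σ·4πr²·T⁴ ⇒ S = 4σT⁴/(1−a).
S = 4·5.67×10⁻⁸·(639)⁴/0.600 = 63020 W/m².
Flux falls as S = L/(4πd²), so d = √(L/(4πS)) = √(2.36×10²⁴/(4π·63020)).

d ≈ 1.73×10⁹ m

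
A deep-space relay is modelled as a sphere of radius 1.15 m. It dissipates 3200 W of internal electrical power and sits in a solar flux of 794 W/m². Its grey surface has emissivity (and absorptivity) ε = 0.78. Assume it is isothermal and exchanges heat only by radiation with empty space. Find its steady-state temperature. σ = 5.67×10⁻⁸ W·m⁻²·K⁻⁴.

At steady state, absorbed solar power + internal power = radiated power.
Absorbed: α·S·A_cross = 0.78·794·4.155 = 2573 W (cross-section πr²).
Total input = 2573 + 3200 = 5773 W.
Radiated: εσ·A_surf·T⁴ with A_surf = 4πr² = 16.62 m².
T⁴ = 5773/(0.78·5.67×10⁻⁸·16.62) = 7.855×10⁹ K⁴.

T ≈ 298 K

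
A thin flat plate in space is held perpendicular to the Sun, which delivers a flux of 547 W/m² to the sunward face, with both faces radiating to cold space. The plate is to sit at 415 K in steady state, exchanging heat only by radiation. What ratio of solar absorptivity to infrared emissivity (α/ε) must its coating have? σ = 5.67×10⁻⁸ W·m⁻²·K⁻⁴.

α/ε ≈ 6.15

Balance: αS·A = εσ·2A·T⁴ ⇒ α/ε = 2σT⁴/S.
α/ε = 2·5.67×10⁻⁸·(415)⁴/547 = 2·5.67×10⁻⁸·2.966×10¹⁰/547.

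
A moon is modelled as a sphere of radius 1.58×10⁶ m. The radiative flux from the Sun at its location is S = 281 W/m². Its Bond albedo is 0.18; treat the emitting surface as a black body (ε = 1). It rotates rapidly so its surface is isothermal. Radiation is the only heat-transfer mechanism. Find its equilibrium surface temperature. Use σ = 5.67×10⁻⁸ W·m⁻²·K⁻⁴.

At equilibrium, absorbed power = emitted power.
Absorbing cross-section = πr² = 7.843×10¹² m²; emitting surface = 4πr² = 3.137×10¹³ m² (ratio 4).
(1−a)S·A_cross = εσ·A_surf·T⁴  ⇒  T⁴ = (1−a)S/(4σ).
T⁴ = 0.820·281/(4·5.67×10⁻⁸) = 1.016×10⁹ K⁴.
T = (1.016×10⁹)^(1/4).

T ≈ 179 K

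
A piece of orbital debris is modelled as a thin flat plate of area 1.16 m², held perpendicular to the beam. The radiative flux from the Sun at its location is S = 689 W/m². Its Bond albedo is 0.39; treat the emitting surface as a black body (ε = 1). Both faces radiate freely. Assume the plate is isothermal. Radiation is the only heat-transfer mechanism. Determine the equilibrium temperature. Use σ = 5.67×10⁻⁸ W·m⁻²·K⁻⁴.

T ≈ 247 K

At equilibrium, absorbed power = emitted power.
Absorbing cross-section = A = 1.160 m²; emitting surface = 2A = 2.320 m² (ratio 2).
(1−a)S·A_cross = εσ·A_surf·T⁴  ⇒  T⁴ = (1−a)S/(2σ).
T⁴ = 0.610·689/(2·5.67×10⁻⁸) = 3.706×10⁹ K⁴.
T = (3.706×10⁹)^(1/4).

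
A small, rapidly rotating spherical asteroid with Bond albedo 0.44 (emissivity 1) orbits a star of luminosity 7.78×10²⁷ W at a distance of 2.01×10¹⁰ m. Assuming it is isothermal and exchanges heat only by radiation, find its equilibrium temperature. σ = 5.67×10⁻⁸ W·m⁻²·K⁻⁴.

T ≈ 1390 K

First find the stellar flux at distance d: S = L/(4πd²) = 7.78×10²⁷/(4π·(2.01×10¹⁰)²) = 1.532×10⁶ W/m².
For an isothermal sphere, absorbed (1−a)S·πr² = emitted σ·4πr²·T⁴, so T⁴ = (1−a)S/(4σ).
T⁴ = 0.560·1.532×10⁶/(4·5.67×10⁻⁸) = 3.784×10¹² K⁴.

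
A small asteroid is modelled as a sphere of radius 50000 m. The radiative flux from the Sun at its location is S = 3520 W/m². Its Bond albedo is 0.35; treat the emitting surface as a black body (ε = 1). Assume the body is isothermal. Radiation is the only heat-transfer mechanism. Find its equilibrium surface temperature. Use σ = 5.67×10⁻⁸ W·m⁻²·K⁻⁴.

At equilibrium, absorbed power = emitted power.
Absorbing cross-section = πr² = 7.854×10⁹ m²; emitting surface = 4πr² = 3.142×10¹⁰ m² (ratio 4).
(1−a)S·A_cross = εσ·A_surf·T⁴  ⇒  T⁴ = (1−a)S/(4σ).
T⁴ = 0.650·3520/(4·5.67×10⁻⁸) = 1.009×10¹⁰ K⁴.
T = (1.009×10¹⁰)^(1/4).

T ≈ 317 K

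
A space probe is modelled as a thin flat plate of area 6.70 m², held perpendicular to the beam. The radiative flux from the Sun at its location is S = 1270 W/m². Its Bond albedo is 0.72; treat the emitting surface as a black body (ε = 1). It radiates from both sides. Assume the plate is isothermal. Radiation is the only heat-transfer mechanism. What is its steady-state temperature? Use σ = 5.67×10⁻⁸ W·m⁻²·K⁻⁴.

At equilibrium, absorbed power = emitted power.
Absorbing cross-section = A = 6.700 m²; emitting surface = 2A = 13.40 m² (ratio 2).
(1−a)S·A_cross = εσ·A_surf·T⁴  ⇒  T⁴ = (1−a)S/(2σ).
T⁴ = 0.280·1270/(2·5.67×10⁻⁸) = 3.136×10⁹ K⁴.
T = (3.136×10⁹)^(1/4).

T ≈ 237 K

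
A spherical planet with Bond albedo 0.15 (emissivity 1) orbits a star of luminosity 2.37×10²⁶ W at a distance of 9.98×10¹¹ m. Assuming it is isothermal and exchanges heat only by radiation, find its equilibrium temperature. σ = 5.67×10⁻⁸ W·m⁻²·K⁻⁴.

T ≈ 91.8 K

First find the stellar flux at distance d: S = L/(4πd²) = 2.37×10²⁶/(4π·(9.98×10¹¹)²) = 18.94 W/m².
For an isothermal sphere, absorbed (1−a)S·πr² = emitted σ·4πr²·T⁴, so T⁴ = (1−a)S/(4σ).
T⁴ = 0.850·18.94/(4·5.67×10⁻⁸) = 7.097×10⁷ K⁴.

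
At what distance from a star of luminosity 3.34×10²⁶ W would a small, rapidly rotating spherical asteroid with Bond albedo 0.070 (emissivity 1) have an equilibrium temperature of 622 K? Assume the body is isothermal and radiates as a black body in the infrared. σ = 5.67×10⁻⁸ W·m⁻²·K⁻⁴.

d ≈ 2.70×10¹⁰ m

For an isothermal black-emitting sphere, (1−a)S·πr² = σ·4πr²·T⁴ ⇒ S = 4σT⁴/(1−a).
S = 4·5.67×10⁻⁸·(622)⁴/0.930 = 36500 W/m².
Flux falls as S = L/(4πd²), so d = √(L/(4πS)) = √(3.34×10²⁶/(4π·36500)).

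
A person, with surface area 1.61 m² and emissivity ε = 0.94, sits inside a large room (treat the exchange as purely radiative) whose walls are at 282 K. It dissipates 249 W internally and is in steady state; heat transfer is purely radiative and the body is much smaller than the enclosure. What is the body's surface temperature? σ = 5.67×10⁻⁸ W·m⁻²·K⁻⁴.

T ≈ 310 K

For a small grey body in a large enclosure, net radiated power = εσA(T⁴ − T_w⁴).
Steady state: P = εσA(T⁴ − T_w⁴) with A = 1.61 m².
T⁴ = P/(εσA) + T_w⁴ = 249/(0.94·5.67×10⁻⁸·1.610) + (282)⁴
    = 2.902×10⁹ + 6.324×10⁹ = 9.226×10⁹ K⁴.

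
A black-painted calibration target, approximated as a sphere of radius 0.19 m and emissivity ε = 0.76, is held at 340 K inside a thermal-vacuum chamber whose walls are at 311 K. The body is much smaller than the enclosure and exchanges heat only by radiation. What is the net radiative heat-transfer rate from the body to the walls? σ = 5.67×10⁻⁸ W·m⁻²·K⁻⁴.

P_net ≈ 78.4 W

For a small grey body in a large enclosure: P_net = εσA(T_body⁴ − T_wall⁴).
A = 4πr² = 0.4536 m²; T_body⁴ − T_wall⁴ = 1.336×10¹⁰ − 9.355×10⁹ = 4.008×10⁹ K⁴.
|P_net| = 0.76·5.67×10⁻⁸·0.4536·4.008×10⁹.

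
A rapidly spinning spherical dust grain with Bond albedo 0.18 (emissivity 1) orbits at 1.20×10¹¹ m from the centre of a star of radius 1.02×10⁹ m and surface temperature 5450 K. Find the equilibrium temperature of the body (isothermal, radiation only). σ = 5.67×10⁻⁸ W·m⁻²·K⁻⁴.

The star's surface emits σT_*⁴; at distance d the flux is S = σT_*⁴(R_*/d)².
S = 5.67×10⁻⁸·(5450)⁴·(1.02×10⁹/1.20×10¹¹)² = 3614 W/m².
For an isothermal sphere T⁴ = (1−a)S/(4σ) = 1.307×10¹⁰ K⁴.

T ≈ 338 K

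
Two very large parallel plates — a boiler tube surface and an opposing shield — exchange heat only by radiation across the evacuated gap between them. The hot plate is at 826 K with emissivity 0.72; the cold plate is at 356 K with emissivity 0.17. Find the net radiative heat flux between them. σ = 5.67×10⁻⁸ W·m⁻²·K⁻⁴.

For two infinite grey parallel plates, q = σ(T₁⁴ − T₂⁴)/(1/ε₁ + 1/ε₂ − 1).
T₁⁴ − T₂⁴ = 4.655×10¹¹ − 1.606×10¹⁰ = 4.494×10¹¹ K⁴.
1/ε₁ + 1/ε₂ − 1 = 1.389 + 5.882 − 1 = 6.271.
q = 5.67×10⁻⁸ × 4.494×10¹¹ / 6.271.

q ≈ 4060 W/m²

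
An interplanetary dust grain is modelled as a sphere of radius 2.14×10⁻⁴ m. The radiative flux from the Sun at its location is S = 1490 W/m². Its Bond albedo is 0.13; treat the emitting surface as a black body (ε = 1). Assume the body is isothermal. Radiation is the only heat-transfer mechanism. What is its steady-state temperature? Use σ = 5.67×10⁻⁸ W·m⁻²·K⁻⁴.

T ≈ 275 K

At equilibrium, absorbed power = emitted power.
Absorbing cross-section = πr² = 1.439×10⁻⁷ m²; emitting surface = 4πr² = 5.755×10⁻⁷ m² (ratio 4).
(1−a)S·A_cross = εσ·A_surf·T⁴  ⇒  T⁴ = (1−a)S/(4σ).
T⁴ = 0.870·1490/(4·5.67×10⁻⁸) = 5.716×10⁹ K⁴.
T = (5.716×10⁹)^(1/4).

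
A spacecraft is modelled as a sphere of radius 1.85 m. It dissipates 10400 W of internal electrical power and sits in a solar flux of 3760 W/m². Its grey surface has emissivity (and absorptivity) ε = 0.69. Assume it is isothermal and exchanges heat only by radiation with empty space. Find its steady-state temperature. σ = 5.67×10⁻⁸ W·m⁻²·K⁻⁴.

At steady state, absorbed solar power + internal power = radiated power.
Absorbed: α·S·A_cross = 0.69·3760·10.75 = 27900 W (cross-section πr²).
Total input = 27900 + 10400 = 38300 W.
Radiated: εσ·A_surf·T⁴ with A_surf = 4πr² = 43.01 m².
T⁴ = 38300/(0.69·5.67×10⁻⁸·43.01) = 2.276×10¹⁰ K⁴.

T ≈ 388 K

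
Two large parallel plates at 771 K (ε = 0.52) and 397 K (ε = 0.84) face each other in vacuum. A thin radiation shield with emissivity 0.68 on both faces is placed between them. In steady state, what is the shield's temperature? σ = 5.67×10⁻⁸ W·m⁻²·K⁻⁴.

In steady state the net flux on the hot side equals that on the cold side.
σ(T₁⁴−T_s⁴)/D₁ = σ(T_s⁴−T₂⁴)/D₂, with D₁ = 1/ε₁+1/ε_s−1 = 2.394, D₂ = 1/ε_s+1/ε₂−1 = 1.661.
Solve for T_s⁴: T_s⁴ = (D₂·T₁⁴ + D₁·T₂⁴)/(D₁+D₂) = 1.594×10¹¹ K⁴.

T_s ≈ 632 K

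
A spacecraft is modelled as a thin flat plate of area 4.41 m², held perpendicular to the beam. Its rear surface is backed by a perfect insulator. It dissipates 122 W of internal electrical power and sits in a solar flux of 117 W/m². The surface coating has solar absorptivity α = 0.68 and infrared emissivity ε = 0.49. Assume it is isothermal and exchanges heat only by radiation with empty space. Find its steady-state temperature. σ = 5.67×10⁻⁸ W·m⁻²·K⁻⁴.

T ≈ 249 K

At steady state, absorbed solar power + internal power = radiated power.
Absorbed: α·S·A_cross = 0.68·117·4.410 = 350.9 W (cross-section A).
Total input = 350.9 + 122 = 472.9 W.
Radiated: εσ·A_surf·T⁴ with A_surf = A = 4.410 m².
T⁴ = 472.9/(0.49·5.67×10⁻⁸·4.410) = 3.859×10⁹ K⁴.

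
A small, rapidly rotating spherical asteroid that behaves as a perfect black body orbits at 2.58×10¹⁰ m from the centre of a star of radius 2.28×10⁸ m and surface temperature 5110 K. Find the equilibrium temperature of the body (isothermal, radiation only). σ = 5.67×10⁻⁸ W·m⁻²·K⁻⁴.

T ≈ 340 K

The star's surface emits σT_*⁴; at distance d the flux is S = σT_*⁴(R_*/d)².
S = 5.67×10⁻⁸·(5110)⁴·(2.28×10⁸/2.58×10¹⁰)² = 3019 W/m².
For an isothermal sphere T⁴ = (1−a)S/(4σ) = 1.331×10¹⁰ K⁴.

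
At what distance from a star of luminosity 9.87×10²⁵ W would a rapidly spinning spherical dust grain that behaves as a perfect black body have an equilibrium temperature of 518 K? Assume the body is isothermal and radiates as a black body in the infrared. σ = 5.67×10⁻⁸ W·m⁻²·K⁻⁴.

d ≈ 2.19×10¹⁰ m

For an isothermal black-emitting sphere, (1−a)S·πr² = σ·4πr²·T⁴ ⇒ S = 4σT⁴/(1−a).
S = 4·5.67×10⁻⁸·(518)⁴/1.00 = 16330 W/m².
Flux falls as S = L/(4πd²), so d = √(L/(4πS)) = √(9.87×10²⁵/(4π·16330)).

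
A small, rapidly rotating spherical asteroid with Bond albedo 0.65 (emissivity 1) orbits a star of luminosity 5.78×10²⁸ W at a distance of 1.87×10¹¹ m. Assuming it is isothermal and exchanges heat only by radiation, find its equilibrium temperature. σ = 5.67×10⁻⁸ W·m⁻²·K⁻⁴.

First find the stellar flux at distance d: S = L/(4πd²) = 5.78×10²⁸/(4π·(1.87×10¹¹)²) = 1.315×10⁵ W/m².
For an isothermal sphere, absorbed (1−a)S·πr² = emitted σ·4πr²·T⁴, so T⁴ = (1−a)S/(4σ).
T⁴ = 0.350·1.315×10⁵/(4·5.67×10⁻⁸) = 2.030×10¹¹ K⁴.

T ≈ 671 K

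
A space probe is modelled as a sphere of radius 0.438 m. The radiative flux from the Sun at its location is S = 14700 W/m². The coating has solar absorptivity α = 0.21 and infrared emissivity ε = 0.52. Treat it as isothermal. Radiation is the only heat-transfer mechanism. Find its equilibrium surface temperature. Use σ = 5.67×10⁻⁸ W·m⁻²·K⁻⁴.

T ≈ 402 K

At equilibrium, absorbed power = emitted power.
Absorbing cross-section = πr² = 0.6027 m²; emitting surface = 4πr² = 2.411 m² (ratio 4).
αS·A_cross = εσ·A_surf·T⁴  ⇒  T⁴ = αS/(ε·4σ).
T⁴ = 0.210·14700/(0.52·4·5.67×10⁻⁸) = 2.618×10¹⁰ K⁴.
T = (2.618×10¹⁰)^(1/4).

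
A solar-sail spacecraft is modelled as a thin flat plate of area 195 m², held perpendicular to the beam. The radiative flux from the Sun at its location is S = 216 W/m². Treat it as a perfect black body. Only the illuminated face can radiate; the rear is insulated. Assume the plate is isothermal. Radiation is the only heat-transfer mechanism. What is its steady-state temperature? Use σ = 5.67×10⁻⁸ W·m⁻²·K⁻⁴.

At equilibrium, absorbed power = emitted power.
Absorbing cross-section = A = 195.0 m²; emitting surface = A = 195.0 m² (ratio 1).
S·A_cross = εσ·A_surf·T⁴  ⇒  T⁴ = S/(1σ).
T⁴ = 1.00·216/(1·5.67×10⁻⁸) = 3.810×10⁹ K⁴.
T = (3.810×10⁹)^(1/4).

T ≈ 248 K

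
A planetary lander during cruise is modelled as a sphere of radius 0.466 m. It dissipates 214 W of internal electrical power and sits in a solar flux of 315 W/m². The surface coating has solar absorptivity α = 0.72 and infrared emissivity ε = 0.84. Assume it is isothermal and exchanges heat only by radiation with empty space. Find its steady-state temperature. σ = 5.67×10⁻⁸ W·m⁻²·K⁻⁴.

At steady state, absorbed solar power + internal power = radiated power.
Absorbed: α·S·A_cross = 0.72·315·0.6822 = 154.7 W (cross-section πr²).
Total input = 154.7 + 214 = 368.7 W.
Radiated: εσ·A_surf·T⁴ with A_surf = 4πr² = 2.729 m².
T⁴ = 368.7/(0.84·5.67×10⁻⁸·2.729) = 2.837×10⁹ K⁴.

T ≈ 231 K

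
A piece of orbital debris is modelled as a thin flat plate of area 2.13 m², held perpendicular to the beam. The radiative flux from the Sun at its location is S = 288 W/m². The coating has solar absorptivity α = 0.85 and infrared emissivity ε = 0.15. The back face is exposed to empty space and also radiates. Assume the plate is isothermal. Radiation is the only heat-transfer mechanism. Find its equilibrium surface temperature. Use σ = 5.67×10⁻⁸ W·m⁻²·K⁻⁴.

At equilibrium, absorbed power = emitted power.
Absorbing cross-section = A = 2.130 m²; emitting surface = 2A = 4.260 m² (ratio 2).
αS·A_cross = εσ·A_surf·T⁴  ⇒  T⁴ = αS/(ε·2σ).
T⁴ = 0.850·288/(0.15·2·5.67×10⁻⁸) = 1.439×10¹⁰ K⁴.
T = (1.439×10¹⁰)^(1/4).

T ≈ 346 K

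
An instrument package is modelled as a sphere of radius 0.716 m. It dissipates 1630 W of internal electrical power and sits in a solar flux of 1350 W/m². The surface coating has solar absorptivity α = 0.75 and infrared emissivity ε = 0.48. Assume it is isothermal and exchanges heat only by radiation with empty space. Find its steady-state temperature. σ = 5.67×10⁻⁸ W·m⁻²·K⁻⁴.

At steady state, absorbed solar power + internal power = radiated power.
Absorbed: α·S·A_cross = 0.75·1350·1.611 = 1631 W (cross-section πr²).
Total input = 1631 + 1630 = 3261 W.
Radiated: εσ·A_surf·T⁴ with A_surf = 4πr² = 6.442 m².
T⁴ = 3261/(0.48·5.67×10⁻⁸·6.442) = 1.860×10¹⁰ K⁴.

T ≈ 369 K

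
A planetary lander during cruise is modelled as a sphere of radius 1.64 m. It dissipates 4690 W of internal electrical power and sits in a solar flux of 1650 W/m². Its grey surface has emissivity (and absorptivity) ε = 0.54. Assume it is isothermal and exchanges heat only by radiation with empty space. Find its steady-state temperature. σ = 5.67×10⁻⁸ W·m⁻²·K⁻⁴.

At steady state, absorbed solar power + internal power = radiated power.
Absorbed: α·S·A_cross = 0.54·1650·8.450 = 7529 W (cross-section πr²).
Total input = 7529 + 4690 = 12220 W.
Radiated: εσ·A_surf·T⁴ with A_surf = 4πr² = 33.80 m².
T⁴ = 12220/(0.54·5.67×10⁻⁸·33.80) = 1.181×10¹⁰ K⁴.

T ≈ 330 K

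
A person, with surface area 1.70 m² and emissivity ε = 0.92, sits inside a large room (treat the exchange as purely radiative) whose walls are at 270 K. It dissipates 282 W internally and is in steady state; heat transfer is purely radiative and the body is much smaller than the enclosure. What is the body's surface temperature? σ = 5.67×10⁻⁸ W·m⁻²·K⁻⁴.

For a small grey body in a large enclosure, net radiated power = εσA(T⁴ − T_w⁴).
Steady state: P = εσA(T⁴ − T_w⁴) with A = 1.70 m².
T⁴ = P/(εσA) + T_w⁴ = 282/(0.92·5.67×10⁻⁸·1.700) + (270)⁴
    = 3.180×10⁹ + 5.314×10⁹ = 8.494×10⁹ K⁴.

T ≈ 304 K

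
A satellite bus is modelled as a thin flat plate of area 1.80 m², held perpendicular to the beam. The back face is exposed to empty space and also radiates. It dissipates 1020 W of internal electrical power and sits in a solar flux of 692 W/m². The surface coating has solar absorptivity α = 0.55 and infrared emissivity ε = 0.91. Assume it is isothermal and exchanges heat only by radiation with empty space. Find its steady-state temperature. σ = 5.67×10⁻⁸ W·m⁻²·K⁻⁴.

T ≈ 310 K

At steady state, absorbed solar power + internal power = radiated power.
Absorbed: α·S·A_cross = 0.55·692·1.800 = 685.1 W (cross-section A).
Total input = 685.1 + 1020 = 1705 W.
Radiated: εσ·A_surf·T⁴ with A_surf = 2A = 3.600 m².
T⁴ = 1705/(0.91·5.67×10⁻⁸·3.600) = 9.179×10⁹ K⁴.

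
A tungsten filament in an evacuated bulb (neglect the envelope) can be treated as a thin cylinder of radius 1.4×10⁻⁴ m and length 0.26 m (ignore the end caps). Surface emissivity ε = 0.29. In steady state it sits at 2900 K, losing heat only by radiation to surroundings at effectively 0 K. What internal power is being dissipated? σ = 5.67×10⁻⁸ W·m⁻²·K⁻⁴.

P ≈ 266 W

Steady state: P = εσA T⁴.
A = 2πrL = 2.287×10⁻⁴ m²; T⁴ = (2900)⁴ = 7.073×10¹³ K⁴.
P = 0.29 × 5.67×10⁻⁸ × 2.287×10⁻⁴ × 7.073×10¹³.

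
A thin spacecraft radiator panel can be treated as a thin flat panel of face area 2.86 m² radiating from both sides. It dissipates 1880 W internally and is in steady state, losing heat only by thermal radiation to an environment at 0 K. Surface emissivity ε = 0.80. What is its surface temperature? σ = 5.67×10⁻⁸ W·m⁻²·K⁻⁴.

T ≈ 292 K

Steady state: internal power = radiated power, P = εσA T⁴.
Radiating area A = 2·2.86 = 5.720 m².
T⁴ = P/(εσA) = 1880/(0.80·5.67×10⁻⁸·5.720) = 7.246×10⁹ K⁴.
T = (7.246×10⁹)^(1/4).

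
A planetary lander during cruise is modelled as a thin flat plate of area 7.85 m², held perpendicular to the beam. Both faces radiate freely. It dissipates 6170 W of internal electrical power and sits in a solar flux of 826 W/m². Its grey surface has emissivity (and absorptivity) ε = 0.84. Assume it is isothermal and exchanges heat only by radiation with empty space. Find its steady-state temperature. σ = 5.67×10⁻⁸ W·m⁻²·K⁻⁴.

T ≈ 353 K

At steady state, absorbed solar power + internal power = radiated power.
Absorbed: α·S·A_cross = 0.84·826·7.850 = 5447 W (cross-section A).
Total input = 5447 + 6170 = 11620 W.
Radiated: εσ·A_surf·T⁴ with A_surf = 2A = 15.70 m².
T⁴ = 11620/(0.84·5.67×10⁻⁸·15.70) = 1.554×10¹⁰ K⁴.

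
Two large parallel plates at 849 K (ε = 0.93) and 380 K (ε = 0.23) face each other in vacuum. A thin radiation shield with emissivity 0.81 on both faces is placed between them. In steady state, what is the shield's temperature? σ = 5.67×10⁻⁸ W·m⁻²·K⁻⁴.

T_s ≈ 800 K

In steady state the net flux on the hot side equals that on the cold side.
σ(T₁⁴−T_s⁴)/D₁ = σ(T_s⁴−T₂⁴)/D₂, with D₁ = 1/ε₁+1/ε_s−1 = 1.310, D₂ = 1/ε_s+1/ε₂−1 = 4.582.
Solve for T_s⁴: T_s⁴ = (D₂·T₁⁴ + D₁·T₂⁴)/(D₁+D₂) = 4.087×10¹¹ K⁴.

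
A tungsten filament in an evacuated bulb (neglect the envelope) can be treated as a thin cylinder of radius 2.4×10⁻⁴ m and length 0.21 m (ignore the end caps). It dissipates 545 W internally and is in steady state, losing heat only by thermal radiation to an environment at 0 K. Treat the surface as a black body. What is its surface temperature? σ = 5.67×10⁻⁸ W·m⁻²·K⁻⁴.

T ≈ 2350 K

Steady state: internal power = radiated power, P = εσA T⁴.
Radiating area A = 2πrL = 3.167×10⁻⁴ m².
T⁴ = P/(εσA) = 545/(1.0·5.67×10⁻⁸·3.167×10⁻⁴) = 3.035×10¹³ K⁴.
T = (3.035×10¹³)^(1/4).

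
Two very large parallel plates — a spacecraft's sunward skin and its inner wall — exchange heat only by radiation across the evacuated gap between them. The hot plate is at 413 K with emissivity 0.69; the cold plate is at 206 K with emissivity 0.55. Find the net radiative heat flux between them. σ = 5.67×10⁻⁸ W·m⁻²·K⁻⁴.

For two infinite grey parallel plates, q = σ(T₁⁴ − T₂⁴)/(1/ε₁ + 1/ε₂ − 1).
T₁⁴ − T₂⁴ = 2.909×10¹⁰ − 1.801×10⁹ = 2.729×10¹⁰ K⁴.
1/ε₁ + 1/ε₂ − 1 = 1.449 + 1.818 − 1 = 2.267.
q = 5.67×10⁻⁸ × 2.729×10¹⁰ / 2.267.

q ≈ 682 W/m²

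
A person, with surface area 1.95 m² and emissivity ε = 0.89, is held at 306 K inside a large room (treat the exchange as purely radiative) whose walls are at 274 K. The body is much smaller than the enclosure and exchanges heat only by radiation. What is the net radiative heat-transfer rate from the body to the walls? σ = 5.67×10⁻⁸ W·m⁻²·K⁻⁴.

For a small grey body in a large enclosure: P_net = εσA(T_body⁴ − T_wall⁴).
A = 1.95 m²; T_body⁴ − T_wall⁴ = 8.768×10⁹ − 5.636×10⁹ = 3.131×10⁹ K⁴.
|P_net| = 0.89·5.67×10⁻⁸·1.950·3.131×10⁹.

P_net ≈ 308 W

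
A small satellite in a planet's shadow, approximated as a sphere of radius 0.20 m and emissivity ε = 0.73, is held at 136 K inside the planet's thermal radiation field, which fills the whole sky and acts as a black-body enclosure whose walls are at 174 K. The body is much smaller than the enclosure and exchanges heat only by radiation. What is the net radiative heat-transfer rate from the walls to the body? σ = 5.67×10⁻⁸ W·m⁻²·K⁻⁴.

For a small grey body in a large enclosure: P_net = εσA(T_body⁴ − T_wall⁴).
A = 4πr² = 0.5027 m²; T_body⁴ − T_wall⁴ = 3.421×10⁸ − 9.166×10⁸ = -5.745×10⁸ K⁴.
|P_net| = 0.73·5.67×10⁻⁸·0.5027·5.745×10⁸.

P_net ≈ 12.0 W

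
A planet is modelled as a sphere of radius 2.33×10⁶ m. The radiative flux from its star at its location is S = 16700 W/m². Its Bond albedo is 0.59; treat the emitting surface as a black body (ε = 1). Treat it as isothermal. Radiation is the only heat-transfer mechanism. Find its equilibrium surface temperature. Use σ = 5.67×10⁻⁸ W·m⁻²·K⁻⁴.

T ≈ 417 K

At equilibrium, absorbed power = emitted power.
Absorbing cross-section = πr² = 1.706×10¹³ m²; emitting surface = 4πr² = 6.822×10¹³ m² (ratio 4).
(1−a)S·A_cross = εσ·A_surf·T⁴  ⇒  T⁴ = (1−a)S/(4σ).
T⁴ = 0.410·16700/(4·5.67×10⁻⁸) = 3.019×10¹⁰ K⁴.
T = (3.019×10¹⁰)^(1/4).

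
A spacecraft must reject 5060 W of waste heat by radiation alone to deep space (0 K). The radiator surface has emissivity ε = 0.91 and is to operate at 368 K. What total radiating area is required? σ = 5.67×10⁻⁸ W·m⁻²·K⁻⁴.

P = εσA T⁴ ⇒ A = P/(εσT⁴).
T⁴ = 1.834×10¹⁰ K⁴.
A = 5060/(0.91 × 5.67×10⁻⁸ × 1.834×10¹⁰).

A ≈ 5.35 m²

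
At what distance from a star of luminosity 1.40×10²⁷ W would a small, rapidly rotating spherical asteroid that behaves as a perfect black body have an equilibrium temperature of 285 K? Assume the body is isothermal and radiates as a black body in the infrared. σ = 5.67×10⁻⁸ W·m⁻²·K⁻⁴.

d ≈ 2.73×10¹¹ m

For an isothermal black-emitting sphere, (1−a)S·πr² = σ·4πr²·T⁴ ⇒ S = 4σT⁴/(1−a).
S = 4·5.67×10⁻⁸·(285)⁴/1.00 = 1496 W/m².
Flux falls as S = L/(4πd²), so d = √(L/(4πS)) = √(1.40×10²⁷/(4π·1496)).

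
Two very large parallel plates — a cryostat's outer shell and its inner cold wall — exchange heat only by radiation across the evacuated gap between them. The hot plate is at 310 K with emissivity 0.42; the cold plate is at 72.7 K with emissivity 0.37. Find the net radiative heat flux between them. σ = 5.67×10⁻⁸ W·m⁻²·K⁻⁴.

For two infinite grey parallel plates, q = σ(T₁⁴ − T₂⁴)/(1/ε₁ + 1/ε₂ − 1).
T₁⁴ − T₂⁴ = 9.235×10⁹ − 2.793×10⁷ = 9.207×10⁹ K⁴.
1/ε₁ + 1/ε₂ − 1 = 2.381 + 2.703 − 1 = 4.084.
q = 5.67×10⁻⁸ × 9.207×10⁹ / 4.084.

q ≈ 128 W/m²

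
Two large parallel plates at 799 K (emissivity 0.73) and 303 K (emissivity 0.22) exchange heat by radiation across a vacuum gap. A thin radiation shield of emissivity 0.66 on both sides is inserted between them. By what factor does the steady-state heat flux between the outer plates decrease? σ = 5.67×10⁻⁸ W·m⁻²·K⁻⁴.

factor ≈ 1.41

Without shield: q₀ = σΔ(T⁴)/(1/ε₁+1/ε₂−1) with denominator 4.915.
With shield the two gaps are in series; the resistances add: (1/ε₁+1/ε_s−1)+(1/ε_s+1/ε₂−1) = 1.885+5.061 = 6.946.
Heat-flux ratio q₀/q = 6.946/4.915.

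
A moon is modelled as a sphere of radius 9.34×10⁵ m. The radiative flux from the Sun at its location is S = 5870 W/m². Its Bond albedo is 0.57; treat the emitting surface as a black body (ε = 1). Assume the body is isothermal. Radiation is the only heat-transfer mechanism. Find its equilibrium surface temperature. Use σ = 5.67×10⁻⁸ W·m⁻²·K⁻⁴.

At equilibrium, absorbed power = emitted power.
Absorbing cross-section = πr² = 2.741×10¹² m²; emitting surface = 4πr² = 1.096×10¹³ m² (ratio 4).
(1−a)S·A_cross = εσ·A_surf·T⁴  ⇒  T⁴ = (1−a)S/(4σ).
T⁴ = 0.430·5870/(4·5.67×10⁻⁸) = 1.113×10¹⁰ K⁴.
T = (1.113×10¹⁰)^(1/4).

T ≈ 325 K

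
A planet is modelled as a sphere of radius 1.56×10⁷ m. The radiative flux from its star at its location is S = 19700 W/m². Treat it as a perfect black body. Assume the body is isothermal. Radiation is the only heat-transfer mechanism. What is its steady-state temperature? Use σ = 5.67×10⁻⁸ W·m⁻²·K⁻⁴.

T ≈ 543 K

At equilibrium, absorbed power = emitted power.
Absorbing cross-section = πr² = 7.645×10¹⁴ m²; emitting surface = 4πr² = 3.058×10¹⁵ m² (ratio 4).
S·A_cross = εσ·A_surf·T⁴  ⇒  T⁴ = S/(4σ).
T⁴ = 1.00·19700/(4·5.67×10⁻⁸) = 8.686×10¹⁰ K⁴.
T = (8.686×10¹⁰)^(1/4).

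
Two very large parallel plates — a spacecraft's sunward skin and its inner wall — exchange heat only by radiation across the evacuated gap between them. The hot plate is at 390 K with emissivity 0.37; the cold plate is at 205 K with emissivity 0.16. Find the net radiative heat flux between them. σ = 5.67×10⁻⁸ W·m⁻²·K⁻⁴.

q ≈ 152 W/m²

For two infinite grey parallel plates, q = σ(T₁⁴ − T₂⁴)/(1/ε₁ + 1/ε₂ − 1).
T₁⁴ − T₂⁴ = 2.313×10¹⁰ − 1.766×10⁹ = 2.137×10¹⁰ K⁴.
1/ε₁ + 1/ε₂ − 1 = 2.703 + 6.250 − 1 = 7.953.
q = 5.67×10⁻⁸ × 2.137×10¹⁰ / 7.953.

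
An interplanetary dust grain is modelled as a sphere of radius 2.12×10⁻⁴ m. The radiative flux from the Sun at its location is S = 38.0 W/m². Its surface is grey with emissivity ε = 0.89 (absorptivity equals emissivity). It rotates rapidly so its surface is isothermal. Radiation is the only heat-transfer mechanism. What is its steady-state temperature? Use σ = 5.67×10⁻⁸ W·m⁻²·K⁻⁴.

At equilibrium, absorbed power = emitted power.
Absorbing cross-section = πr² = 1.412×10⁻⁷ m²; emitting surface = 4πr² = 5.648×10⁻⁷ m² (ratio 4).
εS·A_cross = εσ·A_surf·T⁴  ⇒  T⁴ = S/(4σ)   (ε cancels).
T⁴ = 38.0/(4·5.67×10⁻⁸) = 1.675×10⁸ K⁴.
T = (1.675×10⁸)^(1/4).

T ≈ 114 K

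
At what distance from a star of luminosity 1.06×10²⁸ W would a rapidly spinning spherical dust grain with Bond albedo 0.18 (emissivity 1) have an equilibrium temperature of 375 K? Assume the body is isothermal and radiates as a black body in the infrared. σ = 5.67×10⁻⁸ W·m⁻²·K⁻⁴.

d ≈ 3.93×10¹¹ m

For an isothermal black-emitting sphere, (1−a)S·πr² = σ·4πr²·T⁴ ⇒ S = 4σT⁴/(1−a).
S = 4·5.67×10⁻⁸·(375)⁴/0.820 = 5470 W/m².
Flux falls as S = L/(4πd²), so d = √(L/(4πS)) = √(1.06×10²⁸/(4π·5470)).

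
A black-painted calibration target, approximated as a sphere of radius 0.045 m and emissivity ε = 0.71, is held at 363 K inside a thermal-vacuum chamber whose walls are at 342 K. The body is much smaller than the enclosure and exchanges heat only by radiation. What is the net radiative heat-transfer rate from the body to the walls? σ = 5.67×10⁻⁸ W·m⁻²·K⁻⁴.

For a small grey body in a large enclosure: P_net = εσA(T_body⁴ − T_wall⁴).
A = 4πr² = 0.02545 m²; T_body⁴ − T_wall⁴ = 1.736×10¹⁰ − 1.368×10¹⁰ = 3.682×10⁹ K⁴.
|P_net| = 0.71·5.67×10⁻⁸·0.02545·3.682×10⁹.

P_net ≈ 3.77 W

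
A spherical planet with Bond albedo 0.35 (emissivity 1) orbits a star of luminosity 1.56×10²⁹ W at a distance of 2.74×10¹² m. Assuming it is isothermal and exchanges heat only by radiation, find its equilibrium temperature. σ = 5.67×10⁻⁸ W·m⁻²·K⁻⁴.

First find the stellar flux at distance d: S = L/(4πd²) = 1.56×10²⁹/(4π·(2.74×10¹²)²) = 1654 W/m².
For an isothermal sphere, absorbed (1−a)S·πr² = emitted σ·4πr²·T⁴, so T⁴ = (1−a)S/(4σ).
T⁴ = 0.650·1654/(4·5.67×10⁻⁸) = 4.739×10⁹ K⁴.

T ≈ 262 K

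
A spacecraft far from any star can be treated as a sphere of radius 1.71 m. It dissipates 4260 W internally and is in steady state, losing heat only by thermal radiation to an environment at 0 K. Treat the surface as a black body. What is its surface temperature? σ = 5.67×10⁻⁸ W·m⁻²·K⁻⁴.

Steady state: internal power = radiated power, P = εσA T⁴.
Radiating area A = 4πr² = 36.75 m².
T⁴ = P/(εσA) = 4260/(1.0·5.67×10⁻⁸·36.75) = 2.045×10⁹ K⁴.
T = (2.045×10⁹)^(1/4).

T ≈ 213 K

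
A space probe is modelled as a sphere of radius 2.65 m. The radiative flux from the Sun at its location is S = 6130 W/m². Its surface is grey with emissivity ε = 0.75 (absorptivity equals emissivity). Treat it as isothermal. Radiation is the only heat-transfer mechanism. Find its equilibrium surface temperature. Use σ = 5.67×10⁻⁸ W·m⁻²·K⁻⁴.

At equilibrium, absorbed power = emitted power.
Absorbing cross-section = πr² = 22.06 m²; emitting surface = 4πr² = 88.25 m² (ratio 4).
εS·A_cross = εσ·A_surf·T⁴  ⇒  T⁴ = S/(4σ)   (ε cancels).
T⁴ = 6130/(4·5.67×10⁻⁸) = 2.703×10¹⁰ K⁴.
T = (2.703×10¹⁰)^(1/4).

T ≈ 405 K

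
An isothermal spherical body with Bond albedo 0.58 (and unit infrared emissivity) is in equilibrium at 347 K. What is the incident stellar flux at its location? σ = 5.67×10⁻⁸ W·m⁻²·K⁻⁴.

S ≈ 7830 W/m²

(1−a)S·πr² = σ·4πr²·T⁴ ⇒ S = 4σT⁴/(1−a).
S = 4·5.67×10⁻⁸·1.450×10¹⁰/0.420.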